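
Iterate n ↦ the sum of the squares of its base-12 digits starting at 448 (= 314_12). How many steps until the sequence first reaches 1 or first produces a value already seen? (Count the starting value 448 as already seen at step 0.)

448 = (3,1,4)_12 → 3² + 1² + 4² = 26
26 = (2,2)_12 → 2² + 2² = 8
8 = (8)_12 → 8² = 64
64 = (5,4)_12 → 5² + 4² = 41
41 = (3,5)_12 → 3² + 5² = 34
34 = (2,10)_12 → 2² + 10² = 104
104 = (8,8)_12 → 8² + 8² = 128
128 = (10,8)_12 → 10² + 8² = 164
164 = (1,1,8)_12 → 1² + 1² + 8² = 66
66 = (5,6)_12 → 5² + 6² = 61
61 = (5,1)_12 → 5² + 1² = 26  — 26 repeats.
That took 11 steps.

11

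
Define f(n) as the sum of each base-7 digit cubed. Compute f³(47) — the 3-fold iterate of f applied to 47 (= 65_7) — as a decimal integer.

137

47 = (6,5)_7 → 6³ + 5³ = 216 + 125 = 341
341 = (6,6,5)_7 → 6³ + 6³ + 5³ = 216 + 216 + 125 = 557
557 = (1,4,2,4)_7 → 1³ + 4³ + 2³ + 4³ = 1 + 64 + 8 + 64 = 137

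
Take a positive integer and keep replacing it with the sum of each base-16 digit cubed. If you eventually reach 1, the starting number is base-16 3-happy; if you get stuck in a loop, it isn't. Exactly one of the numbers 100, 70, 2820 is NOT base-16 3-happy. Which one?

2820

100: 100 → 280 → 514 → 16 → 1  — reaches 1 (base-16 3-happy)
70: 70 → 280 → 514 → 16 → 1  — reaches 1 (base-16 3-happy)
2820: 2820 → 1395 → 495 → 6120 → 3600 → 2745 → 3060 → 4770 → 1017 → 4131 → 36 → 72 → 576 → 72  — repeats 72 (not base-16 3-happy)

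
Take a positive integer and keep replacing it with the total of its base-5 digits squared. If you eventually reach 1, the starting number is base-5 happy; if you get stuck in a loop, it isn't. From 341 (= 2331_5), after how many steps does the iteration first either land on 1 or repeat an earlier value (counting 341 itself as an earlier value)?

341 = (2,3,3,1)_5 → 2² + 3² + 3² + 1² = 4 + 9 + 9 + 1 = 23
23 = (4,3)_5 → 4² + 3² = 16 + 9 = 25
25 = (1,0,0)_5 → 1² + 0² + 0² = 1 + 0 + 0 = 1  — reached 1.
That took 3 steps.

3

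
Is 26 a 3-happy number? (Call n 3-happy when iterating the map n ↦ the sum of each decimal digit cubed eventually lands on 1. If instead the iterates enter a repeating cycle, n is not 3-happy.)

26 → 224
224 → 80
80 → 512
512 → 134
134 → 92
92 → 737
737 → 713
713 → 371
371 → 371  — 371 already seen; the sequence cycles without reaching 1.

not 3-happy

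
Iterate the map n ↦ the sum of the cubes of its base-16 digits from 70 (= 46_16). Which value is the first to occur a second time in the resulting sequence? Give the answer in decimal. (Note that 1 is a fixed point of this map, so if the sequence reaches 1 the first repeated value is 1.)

70 = (4,6)_16 → 4³ + 6³ = 280
280 = (1,1,8)_16 → 1³ + 1³ + 8³ = 514
514 = (2,0,2)_16 → 2³ + 0³ + 2³ = 16
16 = (1,0)_16 → 1³ + 0³ = 1  — reached the fixed point 1.
1 → 1, so 1 is the first repeated value.

1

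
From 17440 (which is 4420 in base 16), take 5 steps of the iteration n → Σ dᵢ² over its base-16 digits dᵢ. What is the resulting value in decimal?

17440 = (4,4,2,0)_16 → 4² + 4² + 2² + 0² = 36
36 = (2,4)_16 → 2² + 4² = 20
20 = (1,4)_16 → 1² + 4² = 17
17 = (1,1)_16 → 1² + 1² = 2
2 = (2)_16 → 2² = 4

4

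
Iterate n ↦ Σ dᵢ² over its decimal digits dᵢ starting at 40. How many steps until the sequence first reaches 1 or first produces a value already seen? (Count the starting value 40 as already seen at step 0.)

9

40 → 16
16 → 37
37 → 58
58 → 89
89 → 145
145 → 42
42 → 20
20 → 4
4 → 16  — 16 repeats.
That took 9 steps.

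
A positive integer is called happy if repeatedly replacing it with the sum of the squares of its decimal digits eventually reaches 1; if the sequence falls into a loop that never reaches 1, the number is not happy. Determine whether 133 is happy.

133 → 1² + 3² + 3² = 19
19 → 1² + 9² = 82
82 → 8² + 2² = 68
68 → 6² + 8² = 100
100 → 1² + 0² + 0² = 1  — reached 1.

happy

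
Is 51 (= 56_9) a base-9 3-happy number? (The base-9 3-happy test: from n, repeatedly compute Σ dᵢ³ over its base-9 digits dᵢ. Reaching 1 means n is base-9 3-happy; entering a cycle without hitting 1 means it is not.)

base-9 3-happy

51 = (5,6)_9 → 5³ + 6³ = 341
341 = (4,1,8)_9 → 4³ + 1³ + 8³ = 577
577 = (7,1,1)_9 → 7³ + 1³ + 1³ = 345
345 = (4,2,3)_9 → 4³ + 2³ + 3³ = 99
99 = (1,2,0)_9 → 1³ + 2³ + 0³ = 9
9 = (1,0)_9 → 1³ + 0³ = 1  — reached 1.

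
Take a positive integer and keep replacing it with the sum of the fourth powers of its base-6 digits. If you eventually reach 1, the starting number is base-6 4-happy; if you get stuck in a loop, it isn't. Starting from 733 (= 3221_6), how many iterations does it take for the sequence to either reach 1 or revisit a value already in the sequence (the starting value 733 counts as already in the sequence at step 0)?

733 = (3,2,2,1)_6 → 3⁴ + 2⁴ + 2⁴ + 1⁴ = 81 + 16 + 16 + 1 = 114
114 = (3,1,0)_6 → 3⁴ + 1⁴ + 0⁴ = 81 + 1 + 0 = 82
82 = (2,1,4)_6 → 2⁴ + 1⁴ + 4⁴ = 16 + 1 + 256 = 273
273 = (1,1,3,3)_6 → 1⁴ + 1⁴ + 3⁴ + 3⁴ = 1 + 1 + 81 + 81 = 164
164 = (4,3,2)_6 → 4⁴ + 3⁴ + 2⁴ = 256 + 81 + 16 = 353
353 = (1,3,4,5)_6 → 1⁴ + 3⁴ + 4⁴ + 5⁴ = 1 + 81 + 256 + 625 = 963
963 = (4,2,4,3)_6 → 4⁴ + 2⁴ + 4⁴ + 3⁴ = 256 + 16 + 256 + 81 = 609
609 = (2,4,5,3)_6 → 2⁴ + 4⁴ + 5⁴ + 3⁴ = 16 + 256 + 625 + 81 = 978
978 = (4,3,1,0)_6 → 4⁴ + 3⁴ + 1⁴ + 0⁴ = 256 + 81 + 1 + 0 = 338
338 = (1,3,2,2)_6 → 1⁴ + 3⁴ + 2⁴ + 2⁴ = 1 + 81 + 16 + 16 = 114  — 114 repeats.
That took 10 steps.

10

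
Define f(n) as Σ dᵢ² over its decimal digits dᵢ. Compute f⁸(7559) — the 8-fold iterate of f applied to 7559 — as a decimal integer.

42

7559 → 7² + 5² + 5² + 9² = 49 + 25 + 25 + 81 = 180
180 → 1² + 8² + 0² = 1 + 64 + 0 = 65
65 → 6² + 5² = 36 + 25 = 61
61 → 6² + 1² = 36 + 1 = 37
37 → 3² + 7² = 9 + 49 = 58
58 → 5² + 8² = 25 + 64 = 89
89 → 8² + 9² = 64 + 81 = 145
145 → 1² + 4² + 5² = 1 + 16 + 25 = 42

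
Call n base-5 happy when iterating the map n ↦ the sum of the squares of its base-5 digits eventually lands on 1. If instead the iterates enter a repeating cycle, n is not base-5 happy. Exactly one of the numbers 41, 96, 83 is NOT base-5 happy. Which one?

96

41: 41 → 11 → 5 → 1  — reaches 1 (base-5 happy)
96: 96 → 26 → 2 → 4 → 16 → 10 → 4  — repeats 4 (not base-5 happy)
83: 83 → 19 → 25 → 1  — reaches 1 (base-5 happy)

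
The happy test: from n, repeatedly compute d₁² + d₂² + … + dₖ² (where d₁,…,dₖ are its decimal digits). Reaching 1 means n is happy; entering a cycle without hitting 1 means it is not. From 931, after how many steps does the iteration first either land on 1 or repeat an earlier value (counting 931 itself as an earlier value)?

5

931 → 9² + 3² + 1² = 81 + 9 + 1 = 91
91 → 9² + 1² = 81 + 1 = 82
82 → 8² + 2² = 64 + 4 = 68
68 → 6² + 8² = 36 + 64 = 100
100 → 1² + 0² + 0² = 1 + 0 + 0 = 1  — reached 1.
That took 5 steps.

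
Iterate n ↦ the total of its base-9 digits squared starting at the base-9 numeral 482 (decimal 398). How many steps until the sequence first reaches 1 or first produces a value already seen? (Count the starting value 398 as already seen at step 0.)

7

398 = (4,8,2)_9 → 4² + 8² + 2² = 16 + 64 + 4 = 84
84 = (1,0,3)_9 → 1² + 0² + 3² = 1 + 0 + 9 = 10
10 = (1,1)_9 → 1² + 1² = 1 + 1 = 2
2 = (2)_9 → 2² = 4
4 = (4)_9 → 4² = 16
16 = (1,7)_9 → 1² + 7² = 1 + 49 = 50
50 = (5,5)_9 → 5² + 5² = 25 + 25 = 50  — 50 repeats.
That took 7 steps.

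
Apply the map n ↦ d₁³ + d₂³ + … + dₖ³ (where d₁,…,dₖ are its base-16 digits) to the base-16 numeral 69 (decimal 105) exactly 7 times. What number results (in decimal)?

5112

105 = (6,9)_16 → 6³ + 9³ = 945
945 = (3,11,1)_16 → 3³ + 11³ + 1³ = 1359
1359 = (5,4,15)_16 → 5³ + 4³ + 15³ = 3564
3564 = (13,14,12)_16 → 13³ + 14³ + 12³ = 6669
6669 = (1,10,0,13)_16 → 1³ + 10³ + 0³ + 13³ = 3198
3198 = (12,7,14)_16 → 12³ + 7³ + 14³ = 4815
4815 = (1,2,12,15)_16 → 1³ + 2³ + 12³ + 15³ = 5112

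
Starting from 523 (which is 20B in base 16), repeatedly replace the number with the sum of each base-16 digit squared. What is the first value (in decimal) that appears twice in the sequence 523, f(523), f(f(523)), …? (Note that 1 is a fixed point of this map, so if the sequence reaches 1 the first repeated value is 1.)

523 = (2,0,11)_16 → 2² + 0² + 11² = 125
125 = (7,13)_16 → 7² + 13² = 218
218 = (13,10)_16 → 13² + 10² = 269
269 = (1,0,13)_16 → 1² + 0² + 13² = 170
170 = (10,10)_16 → 10² + 10² = 200
200 = (12,8)_16 → 12² + 8² = 208
208 = (13,0)_16 → 13² + 0² = 169
169 = (10,9)_16 → 10² + 9² = 181
181 = (11,5)_16 → 11² + 5² = 146
146 = (9,2)_16 → 9² + 2² = 85
85 = (5,5)_16 → 5² + 5² = 50
50 = (3,2)_16 → 3² + 2² = 13
13 = (13)_16 → 13² = 169  — 169 already appeared earlier.

169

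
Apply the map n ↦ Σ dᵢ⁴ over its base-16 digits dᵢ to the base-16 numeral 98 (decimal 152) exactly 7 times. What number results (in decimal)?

152 = (9,8)_16 → 10657
10657 = (2,9,10,1)_16 → 16578
16578 = (4,0,12,2)_16 → 21008
21008 = (5,2,1,0)_16 → 642
642 = (2,8,2)_16 → 4128
4128 = (1,0,2,0)_16 → 17
17 = (1,1)_16 → 2

2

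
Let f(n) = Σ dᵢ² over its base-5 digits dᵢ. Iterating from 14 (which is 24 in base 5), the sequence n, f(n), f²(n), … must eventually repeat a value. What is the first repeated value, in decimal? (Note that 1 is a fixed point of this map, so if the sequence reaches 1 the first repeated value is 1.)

16

14 = (2,4)_5 → 20
20 = (4,0)_5 → 16
16 = (3,1)_5 → 10
10 = (2,0)_5 → 4
4 = (4)_5 → 16  — 16 already appeared earlier.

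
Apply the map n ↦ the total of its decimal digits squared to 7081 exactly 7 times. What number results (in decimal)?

7081 → 7² + 0² + 8² + 1² = 49 + 0 + 64 + 1 = 114
114 → 1² + 1² + 4² = 1 + 1 + 16 = 18
18 → 1² + 8² = 1 + 64 = 65
65 → 6² + 5² = 36 + 25 = 61
61 → 6² + 1² = 36 + 1 = 37
37 → 3² + 7² = 9 + 49 = 58
58 → 5² + 8² = 25 + 64 = 89

89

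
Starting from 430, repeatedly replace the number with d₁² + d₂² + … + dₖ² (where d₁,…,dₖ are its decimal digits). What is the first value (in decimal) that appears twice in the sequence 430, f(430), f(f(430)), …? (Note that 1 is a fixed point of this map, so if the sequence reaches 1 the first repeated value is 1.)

430 → 25
25 → 29
29 → 85
85 → 89
89 → 145
145 → 42
42 → 20
20 → 4
4 → 16
16 → 37
37 → 58
58 → 89  — 89 already appeared earlier.

89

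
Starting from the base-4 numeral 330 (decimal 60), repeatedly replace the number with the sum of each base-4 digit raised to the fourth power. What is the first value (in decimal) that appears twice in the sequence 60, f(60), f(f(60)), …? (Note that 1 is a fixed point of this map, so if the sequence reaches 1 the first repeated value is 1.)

60 = (3,3,0)_4 → 3⁴ + 3⁴ + 0⁴ = 162
162 = (2,2,0,2)_4 → 2⁴ + 2⁴ + 0⁴ + 2⁴ = 48
48 = (3,0,0)_4 → 3⁴ + 0⁴ + 0⁴ = 81
81 = (1,1,0,1)_4 → 1⁴ + 1⁴ + 0⁴ + 1⁴ = 3
3 = (3)_4 → 3⁴ = 81  — 81 already appeared earlier.

81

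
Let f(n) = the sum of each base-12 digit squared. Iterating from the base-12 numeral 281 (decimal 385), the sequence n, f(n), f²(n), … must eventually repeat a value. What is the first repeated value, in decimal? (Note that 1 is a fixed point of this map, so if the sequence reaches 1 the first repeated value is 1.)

385 = (2,8,1)_12 → 69
69 = (5,9)_12 → 106
106 = (8,10)_12 → 164
164 = (1,1,8)_12 → 66
66 = (5,6)_12 → 61
61 = (5,1)_12 → 26
26 = (2,2)_12 → 8
8 = (8)_12 → 64
64 = (5,4)_12 → 41
41 = (3,5)_12 → 34
34 = (2,10)_12 → 104
104 = (8,8)_12 → 128
128 = (10,8)_12 → 164  — 164 already appeared earlier.

164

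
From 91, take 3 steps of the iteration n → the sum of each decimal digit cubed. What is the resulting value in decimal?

91 → 9³ + 1³ = 729 + 1 = 730
730 → 7³ + 3³ + 0³ = 343 + 27 + 0 = 370
370 → 3³ + 7³ + 0³ = 27 + 343 + 0 = 370

370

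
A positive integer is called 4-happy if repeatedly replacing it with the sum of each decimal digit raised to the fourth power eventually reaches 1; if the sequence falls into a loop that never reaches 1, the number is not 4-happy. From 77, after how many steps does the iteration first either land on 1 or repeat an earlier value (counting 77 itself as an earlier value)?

77 → 7⁴ + 7⁴ = 4802
4802 → 4⁴ + 8⁴ + 0⁴ + 2⁴ = 4368
4368 → 4⁴ + 3⁴ + 6⁴ + 8⁴ = 5729
5729 → 5⁴ + 7⁴ + 2⁴ + 9⁴ = 9603
9603 → 9⁴ + 6⁴ + 0⁴ + 3⁴ = 7938
7938 → 7⁴ + 9⁴ + 3⁴ + 8⁴ = 13139
13139 → 1⁴ + 3⁴ + 1⁴ + 3⁴ + 9⁴ = 6725
6725 → 6⁴ + 7⁴ + 2⁴ + 5⁴ = 4338
4338 → 4⁴ + 3⁴ + 3⁴ + 8⁴ = 4514
4514 → 4⁴ + 5⁴ + 1⁴ + 4⁴ = 1138
1138 → 1⁴ + 1⁴ + 3⁴ + 8⁴ = 4179
4179 → 4⁴ + 1⁴ + 7⁴ + 9⁴ = 9219
9219 → 9⁴ + 2⁴ + 1⁴ + 9⁴ = 13139  — 13139 repeats.
That took 13 steps.

13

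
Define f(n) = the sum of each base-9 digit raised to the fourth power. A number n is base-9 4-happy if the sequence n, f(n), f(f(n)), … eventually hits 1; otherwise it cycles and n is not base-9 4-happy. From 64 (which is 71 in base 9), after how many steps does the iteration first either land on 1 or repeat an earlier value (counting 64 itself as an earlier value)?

14

64 = (7,1)_9 → 7⁴ + 1⁴ = 2402
2402 = (3,2,5,8)_9 → 3⁴ + 2⁴ + 5⁴ + 8⁴ = 4818
4818 = (6,5,4,3)_9 → 6⁴ + 5⁴ + 4⁴ + 3⁴ = 2258
2258 = (3,0,7,8)_9 → 3⁴ + 0⁴ + 7⁴ + 8⁴ = 6578
6578 = (1,0,0,1,8)_9 → 1⁴ + 0⁴ + 0⁴ + 1⁴ + 8⁴ = 4098
4098 = (5,5,5,3)_9 → 5⁴ + 5⁴ + 5⁴ + 3⁴ = 1956
1956 = (2,6,1,3)_9 → 2⁴ + 6⁴ + 1⁴ + 3⁴ = 1394
1394 = (1,8,1,8)_9 → 1⁴ + 8⁴ + 1⁴ + 8⁴ = 8194
8194 = (1,2,2,1,4)_9 → 1⁴ + 2⁴ + 2⁴ + 1⁴ + 4⁴ = 290
290 = (3,5,2)_9 → 3⁴ + 5⁴ + 2⁴ = 722
722 = (8,8,2)_9 → 8⁴ + 8⁴ + 2⁴ = 8208
8208 = (1,2,2,3,0)_9 → 1⁴ + 2⁴ + 2⁴ + 3⁴ + 0⁴ = 114
114 = (1,3,6)_9 → 1⁴ + 3⁴ + 6⁴ = 1378
1378 = (1,8,0,1)_9 → 1⁴ + 8⁴ + 0⁴ + 1⁴ = 4098  — 4098 repeats.
That took 14 steps.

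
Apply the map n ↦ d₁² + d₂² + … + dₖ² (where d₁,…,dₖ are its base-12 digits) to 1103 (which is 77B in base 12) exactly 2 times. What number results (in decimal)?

46

1103 = (7,7,11)_12 → 7² + 7² + 11² = 49 + 49 + 121 = 219
219 = (1,6,3)_12 → 1² + 6² + 3² = 1 + 36 + 9 = 46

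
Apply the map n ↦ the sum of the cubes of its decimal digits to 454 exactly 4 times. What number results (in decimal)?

454 → 4³ + 5³ + 4³ = 253
253 → 2³ + 5³ + 3³ = 160
160 → 1³ + 6³ + 0³ = 217
217 → 2³ + 1³ + 7³ = 352

352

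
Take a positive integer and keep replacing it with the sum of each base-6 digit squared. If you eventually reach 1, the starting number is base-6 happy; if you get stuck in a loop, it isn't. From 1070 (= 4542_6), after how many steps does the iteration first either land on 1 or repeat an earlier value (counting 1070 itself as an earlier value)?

1070 = (4,5,4,2)_6 → 4² + 5² + 4² + 2² = 61
61 = (1,4,1)_6 → 1² + 4² + 1² = 18
18 = (3,0)_6 → 3² + 0² = 9
9 = (1,3)_6 → 1² + 3² = 10
10 = (1,4)_6 → 1² + 4² = 17
17 = (2,5)_6 → 2² + 5² = 29
29 = (4,5)_6 → 4² + 5² = 41
41 = (1,0,5)_6 → 1² + 0² + 5² = 26
26 = (4,2)_6 → 4² + 2² = 20
20 = (3,2)_6 → 3² + 2² = 13
13 = (2,1)_6 → 2² + 1² = 5
5 = (5)_6 → 5² = 25
25 = (4,1)_6 → 4² + 1² = 17  — 17 repeats.
That took 13 steps.

13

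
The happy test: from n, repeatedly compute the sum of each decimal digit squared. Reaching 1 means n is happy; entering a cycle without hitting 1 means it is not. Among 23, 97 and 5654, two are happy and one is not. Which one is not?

23: 23 → 13 → 10 → 1  — reaches 1 (happy)
97: 97 → 130 → 10 → 1  — reaches 1 (happy)
5654: 5654 → 102 → 5 → 25 → 29 → 85 → 89 → 145 → 42 → 20 → 4 → 16 → 37 → 58 → 89  — repeats 89 (not happy)

5654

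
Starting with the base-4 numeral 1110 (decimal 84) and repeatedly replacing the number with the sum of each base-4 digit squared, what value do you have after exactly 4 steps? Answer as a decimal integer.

2

84 = (1,1,1,0)_4 → 1² + 1² + 1² + 0² = 3
3 = (3)_4 → 3² = 9
9 = (2,1)_4 → 2² + 1² = 5
5 = (1,1)_4 → 1² + 1² = 2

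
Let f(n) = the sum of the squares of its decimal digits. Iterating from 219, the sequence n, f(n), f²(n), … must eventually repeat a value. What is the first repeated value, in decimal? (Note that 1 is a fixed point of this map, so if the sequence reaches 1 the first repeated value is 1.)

1

219 → 2² + 1² + 9² = 4 + 1 + 81 = 86
86 → 8² + 6² = 64 + 36 = 100
100 → 1² + 0² + 0² = 1 + 0 + 0 = 1  — reached the fixed point 1.
1 → 1, so 1 is the first repeated value.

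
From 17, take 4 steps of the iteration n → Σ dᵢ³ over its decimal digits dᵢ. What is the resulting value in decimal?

17 → 1³ + 7³ = 344
344 → 3³ + 4³ + 4³ = 155
155 → 1³ + 5³ + 5³ = 251
251 → 2³ + 5³ + 1³ = 134

134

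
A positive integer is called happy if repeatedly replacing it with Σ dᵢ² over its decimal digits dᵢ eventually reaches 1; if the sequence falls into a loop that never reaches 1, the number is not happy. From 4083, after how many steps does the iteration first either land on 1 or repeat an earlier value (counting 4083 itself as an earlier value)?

9

4083 → 4² + 0² + 8² + 3² = 89
89 → 8² + 9² = 145
145 → 1² + 4² + 5² = 42
42 → 4² + 2² = 20
20 → 2² + 0² = 4
4 → 4² = 16
16 → 1² + 6² = 37
37 → 3² + 7² = 58
58 → 5² + 8² = 89  — 89 repeats.
That took 9 steps.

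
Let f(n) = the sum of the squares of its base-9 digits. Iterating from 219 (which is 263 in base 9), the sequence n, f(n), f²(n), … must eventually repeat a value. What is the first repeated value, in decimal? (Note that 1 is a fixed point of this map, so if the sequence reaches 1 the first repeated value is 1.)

41

219 = (2,6,3)_9 → 2² + 6² + 3² = 4 + 36 + 9 = 49
49 = (5,4)_9 → 5² + 4² = 25 + 16 = 41
41 = (4,5)_9 → 4² + 5² = 16 + 25 = 41  — 41 already appeared earlier.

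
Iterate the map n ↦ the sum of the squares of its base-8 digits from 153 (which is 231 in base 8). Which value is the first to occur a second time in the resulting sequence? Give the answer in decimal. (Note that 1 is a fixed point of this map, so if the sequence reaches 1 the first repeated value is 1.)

26

153 = (2,3,1)_8 → 14
14 = (1,6)_8 → 37
37 = (4,5)_8 → 41
41 = (5,1)_8 → 26
26 = (3,2)_8 → 13
13 = (1,5)_8 → 26  — 26 already appeared earlier.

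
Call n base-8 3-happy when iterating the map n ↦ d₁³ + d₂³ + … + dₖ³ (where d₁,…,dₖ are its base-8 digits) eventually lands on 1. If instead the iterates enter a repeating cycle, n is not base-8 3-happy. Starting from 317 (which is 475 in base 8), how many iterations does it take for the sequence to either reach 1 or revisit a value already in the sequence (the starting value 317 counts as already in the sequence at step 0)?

317 = (4,7,5)_8 → 4³ + 7³ + 5³ = 532
532 = (1,0,2,4)_8 → 1³ + 0³ + 2³ + 4³ = 73
73 = (1,1,1)_8 → 1³ + 1³ + 1³ = 3
3 = (3)_8 → 3³ = 27
27 = (3,3)_8 → 3³ + 3³ = 54
54 = (6,6)_8 → 6³ + 6³ = 432
432 = (6,6,0)_8 → 6³ + 6³ + 0³ = 432  — 432 repeats.
That took 7 steps.

7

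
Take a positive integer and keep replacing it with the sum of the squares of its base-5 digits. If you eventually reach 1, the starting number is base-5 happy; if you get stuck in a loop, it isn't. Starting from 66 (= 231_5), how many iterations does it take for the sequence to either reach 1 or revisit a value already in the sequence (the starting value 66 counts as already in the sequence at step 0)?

6

66 = (2,3,1)_5 → 2² + 3² + 1² = 4 + 9 + 1 = 14
14 = (2,4)_5 → 2² + 4² = 4 + 16 = 20
20 = (4,0)_5 → 4² + 0² = 16 + 0 = 16
16 = (3,1)_5 → 3² + 1² = 9 + 1 = 10
10 = (2,0)_5 → 2² + 0² = 4 + 0 = 4
4 = (4)_5 → 4² = 16  — 16 repeats.
That took 6 steps.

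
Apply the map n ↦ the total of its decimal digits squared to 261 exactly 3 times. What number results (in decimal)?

50

261 → 2² + 6² + 1² = 4 + 36 + 1 = 41
41 → 4² + 1² = 16 + 1 = 17
17 → 1² + 7² = 1 + 49 = 50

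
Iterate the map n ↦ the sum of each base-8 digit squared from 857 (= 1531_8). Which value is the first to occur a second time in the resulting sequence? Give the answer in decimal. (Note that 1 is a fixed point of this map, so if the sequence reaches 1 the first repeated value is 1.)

16

857 = (1,5,3,1)_8 → 1² + 5² + 3² + 1² = 36
36 = (4,4)_8 → 4² + 4² = 32
32 = (4,0)_8 → 4² + 0² = 16
16 = (2,0)_8 → 2² + 0² = 4
4 = (4)_8 → 4² = 16  — 16 already appeared earlier.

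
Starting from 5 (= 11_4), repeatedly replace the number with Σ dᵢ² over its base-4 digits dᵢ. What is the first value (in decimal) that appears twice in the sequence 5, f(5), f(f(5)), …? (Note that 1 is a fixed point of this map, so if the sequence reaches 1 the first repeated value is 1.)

5 = (1,1)_4 → 2
2 = (2)_4 → 4
4 = (1,0)_4 → 1  — reached the fixed point 1.
1 → 1, so 1 is the first repeated value.

1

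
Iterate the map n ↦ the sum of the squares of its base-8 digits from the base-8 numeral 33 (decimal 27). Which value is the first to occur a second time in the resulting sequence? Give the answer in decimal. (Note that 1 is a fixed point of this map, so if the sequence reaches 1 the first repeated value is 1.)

27 = (3,3)_8 → 3² + 3² = 9 + 9 = 18
18 = (2,2)_8 → 2² + 2² = 4 + 4 = 8
8 = (1,0)_8 → 1² + 0² = 1 + 0 = 1  — reached the fixed point 1.
1 → 1, so 1 is the first repeated value.

1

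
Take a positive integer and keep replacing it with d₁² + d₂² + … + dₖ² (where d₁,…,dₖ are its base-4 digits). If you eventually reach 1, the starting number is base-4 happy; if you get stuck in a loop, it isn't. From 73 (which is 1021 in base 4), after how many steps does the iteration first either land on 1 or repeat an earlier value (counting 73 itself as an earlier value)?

5

73 = (1,0,2,1)_4 → 1² + 0² + 2² + 1² = 6
6 = (1,2)_4 → 1² + 2² = 5
5 = (1,1)_4 → 1² + 1² = 2
2 = (2)_4 → 2² = 4
4 = (1,0)_4 → 1² + 0² = 1  — reached 1.
That took 5 steps.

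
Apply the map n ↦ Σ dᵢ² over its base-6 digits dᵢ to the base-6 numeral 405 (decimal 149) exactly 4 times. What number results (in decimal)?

13

149 = (4,0,5)_6 → 4² + 0² + 5² = 16 + 0 + 25 = 41
41 = (1,0,5)_6 → 1² + 0² + 5² = 1 + 0 + 25 = 26
26 = (4,2)_6 → 4² + 2² = 16 + 4 = 20
20 = (3,2)_6 → 3² + 2² = 9 + 4 = 13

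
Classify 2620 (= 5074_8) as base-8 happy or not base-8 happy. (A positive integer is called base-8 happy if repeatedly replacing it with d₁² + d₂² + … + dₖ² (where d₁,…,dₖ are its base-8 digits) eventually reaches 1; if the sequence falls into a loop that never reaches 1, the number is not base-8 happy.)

not base-8 happy

2620 = (5,0,7,4)_8 → 90
90 = (1,3,2)_8 → 14
14 = (1,6)_8 → 37
37 = (4,5)_8 → 41
41 = (5,1)_8 → 26
26 = (3,2)_8 → 13
13 = (1,5)_8 → 26  — 26 already seen; the sequence cycles without reaching 1.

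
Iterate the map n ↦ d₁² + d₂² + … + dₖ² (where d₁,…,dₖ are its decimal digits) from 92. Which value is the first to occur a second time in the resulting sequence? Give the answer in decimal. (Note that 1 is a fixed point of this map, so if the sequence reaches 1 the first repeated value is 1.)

89

92 → 9² + 2² = 81 + 4 = 85
85 → 8² + 5² = 64 + 25 = 89
89 → 8² + 9² = 64 + 81 = 145
145 → 1² + 4² + 5² = 1 + 16 + 25 = 42
42 → 4² + 2² = 16 + 4 = 20
20 → 2² + 0² = 4 + 0 = 4
4 → 4² = 16
16 → 1² + 6² = 1 + 36 = 37
37 → 3² + 7² = 9 + 49 = 58
58 → 5² + 8² = 25 + 64 = 89  — 89 already appeared earlier.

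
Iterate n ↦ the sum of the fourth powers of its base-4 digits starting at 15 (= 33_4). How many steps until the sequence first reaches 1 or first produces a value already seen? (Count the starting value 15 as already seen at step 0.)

15 = (3,3)_4 → 3⁴ + 3⁴ = 81 + 81 = 162
162 = (2,2,0,2)_4 → 2⁴ + 2⁴ + 0⁴ + 2⁴ = 16 + 16 + 0 + 16 = 48
48 = (3,0,0)_4 → 3⁴ + 0⁴ + 0⁴ = 81 + 0 + 0 = 81
81 = (1,1,0,1)_4 → 1⁴ + 1⁴ + 0⁴ + 1⁴ = 1 + 1 + 0 + 1 = 3
3 = (3)_4 → 3⁴ = 81  — 81 repeats.
That took 5 steps.

5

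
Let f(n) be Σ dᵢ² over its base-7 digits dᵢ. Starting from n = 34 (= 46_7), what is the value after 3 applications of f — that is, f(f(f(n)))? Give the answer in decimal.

34 = (4,6)_7 → 4² + 6² = 52
52 = (1,0,3)_7 → 1² + 0² + 3² = 10
10 = (1,3)_7 → 1² + 3² = 10

10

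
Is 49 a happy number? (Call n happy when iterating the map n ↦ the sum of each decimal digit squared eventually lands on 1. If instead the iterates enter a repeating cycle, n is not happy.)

49 → 4² + 9² = 16 + 81 = 97
97 → 9² + 7² = 81 + 49 = 130
130 → 1² + 3² + 0² = 1 + 9 + 0 = 10
10 → 1² + 0² = 1 + 0 = 1  — reached 1.

happy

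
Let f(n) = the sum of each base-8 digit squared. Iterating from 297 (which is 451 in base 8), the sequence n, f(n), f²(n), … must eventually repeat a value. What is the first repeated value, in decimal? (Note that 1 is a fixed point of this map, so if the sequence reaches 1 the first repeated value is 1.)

297 = (4,5,1)_8 → 4² + 5² + 1² = 16 + 25 + 1 = 42
42 = (5,2)_8 → 5² + 2² = 25 + 4 = 29
29 = (3,5)_8 → 3² + 5² = 9 + 25 = 34
34 = (4,2)_8 → 4² + 2² = 16 + 4 = 20
20 = (2,4)_8 → 2² + 4² = 4 + 16 = 20  — 20 already appeared earlier.

20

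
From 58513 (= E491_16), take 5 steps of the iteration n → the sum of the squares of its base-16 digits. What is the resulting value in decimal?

58513 = (14,4,9,1)_16 → 14² + 4² + 9² + 1² = 196 + 16 + 81 + 1 = 294
294 = (1,2,6)_16 → 1² + 2² + 6² = 1 + 4 + 36 = 41
41 = (2,9)_16 → 2² + 9² = 4 + 81 = 85
85 = (5,5)_16 → 5² + 5² = 25 + 25 = 50
50 = (3,2)_16 → 3² + 2² = 9 + 4 = 13

13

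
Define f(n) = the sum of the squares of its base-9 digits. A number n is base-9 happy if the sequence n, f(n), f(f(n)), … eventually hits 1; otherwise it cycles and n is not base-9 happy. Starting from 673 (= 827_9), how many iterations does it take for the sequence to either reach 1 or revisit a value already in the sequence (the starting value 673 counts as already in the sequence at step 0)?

673 = (8,2,7)_9 → 8² + 2² + 7² = 117
117 = (1,4,0)_9 → 1² + 4² + 0² = 17
17 = (1,8)_9 → 1² + 8² = 65
65 = (7,2)_9 → 7² + 2² = 53
53 = (5,8)_9 → 5² + 8² = 89
89 = (1,0,8)_9 → 1² + 0² + 8² = 65  — 65 repeats.
That took 6 steps.

6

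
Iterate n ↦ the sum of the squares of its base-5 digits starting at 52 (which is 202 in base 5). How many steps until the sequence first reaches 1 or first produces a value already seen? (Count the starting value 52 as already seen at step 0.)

5

52 = (2,0,2)_5 → 2² + 0² + 2² = 4 + 0 + 4 = 8
8 = (1,3)_5 → 1² + 3² = 1 + 9 = 10
10 = (2,0)_5 → 2² + 0² = 4 + 0 = 4
4 = (4)_5 → 4² = 16
16 = (3,1)_5 → 3² + 1² = 9 + 1 = 10  — 10 repeats.
That took 5 steps.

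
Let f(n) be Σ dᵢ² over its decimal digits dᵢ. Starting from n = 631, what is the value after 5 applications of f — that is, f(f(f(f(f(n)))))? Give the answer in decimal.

631 → 46
46 → 52
52 → 29
29 → 85
85 → 89

89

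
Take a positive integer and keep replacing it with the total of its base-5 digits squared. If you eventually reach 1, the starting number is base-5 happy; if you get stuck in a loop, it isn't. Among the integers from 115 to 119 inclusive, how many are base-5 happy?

115: 115 → 25 → 1  (reaches 1)
116: 116 → 26 → 2 → 4 → 16 → 10 → 4  (repeats 4)
117: 117 → 29 → 17 → 13 → 13  (repeats 13)
118: 118 → 34 → 18 → 18  (repeats 18)
119: 119 → 41 → 11 → 5 → 1  (reaches 1)
base-5 happy: 115, 119

2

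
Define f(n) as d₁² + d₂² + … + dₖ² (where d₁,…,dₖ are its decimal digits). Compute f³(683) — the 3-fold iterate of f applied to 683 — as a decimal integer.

68

683 → 6² + 8² + 3² = 36 + 64 + 9 = 109
109 → 1² + 0² + 9² = 1 + 0 + 81 = 82
82 → 8² + 2² = 64 + 4 = 68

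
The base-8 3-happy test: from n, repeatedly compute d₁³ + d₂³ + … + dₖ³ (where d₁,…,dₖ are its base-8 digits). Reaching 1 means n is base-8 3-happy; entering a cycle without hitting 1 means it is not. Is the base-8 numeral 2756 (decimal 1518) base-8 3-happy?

1518 = (2,7,5,6)_8 → 2³ + 7³ + 5³ + 6³ = 8 + 343 + 125 + 216 = 692
692 = (1,2,6,4)_8 → 1³ + 2³ + 6³ + 4³ = 1 + 8 + 216 + 64 = 289
289 = (4,4,1)_8 → 4³ + 4³ + 1³ = 64 + 64 + 1 = 129
129 = (2,0,1)_8 → 2³ + 0³ + 1³ = 8 + 0 + 1 = 9
9 = (1,1)_8 → 1³ + 1³ = 1 + 1 = 2
2 = (2)_8 → 2³ = 8
8 = (1,0)_8 → 1³ + 0³ = 1 + 0 = 1  — reached 1.

base-8 3-happy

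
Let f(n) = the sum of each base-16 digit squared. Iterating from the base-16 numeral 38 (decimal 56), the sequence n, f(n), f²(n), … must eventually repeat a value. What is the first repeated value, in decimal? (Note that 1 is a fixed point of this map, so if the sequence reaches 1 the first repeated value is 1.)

56 = (3,8)_16 → 73
73 = (4,9)_16 → 97
97 = (6,1)_16 → 37
37 = (2,5)_16 → 29
29 = (1,13)_16 → 170
170 = (10,10)_16 → 200
200 = (12,8)_16 → 208
208 = (13,0)_16 → 169
169 = (10,9)_16 → 181
181 = (11,5)_16 → 146
146 = (9,2)_16 → 85
85 = (5,5)_16 → 50
50 = (3,2)_16 → 13
13 = (13)_16 → 169  — 169 already appeared earlier.

169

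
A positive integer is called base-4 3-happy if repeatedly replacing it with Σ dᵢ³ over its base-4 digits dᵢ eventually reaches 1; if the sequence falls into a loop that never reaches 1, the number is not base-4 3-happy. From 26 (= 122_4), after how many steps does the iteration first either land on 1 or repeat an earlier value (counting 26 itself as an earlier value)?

26 = (1,2,2)_4 → 1³ + 2³ + 2³ = 17
17 = (1,0,1)_4 → 1³ + 0³ + 1³ = 2
2 = (2)_4 → 2³ = 8
8 = (2,0)_4 → 2³ + 0³ = 8  — 8 repeats.
That took 4 steps.

4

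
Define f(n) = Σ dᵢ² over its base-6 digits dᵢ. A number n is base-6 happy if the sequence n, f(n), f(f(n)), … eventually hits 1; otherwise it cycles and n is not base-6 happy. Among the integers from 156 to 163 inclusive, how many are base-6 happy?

1

156: 156 → 20 → 13 → 5 → 25 → 17 → 29 → 41 → 26 → 20  — not base-6 happy
157: 157 → 21 → 18 → 9 → 10 → 17 → 29 → 41 → 26 → 20 → 13 → 5 → 25 → 17  — not base-6 happy
158: 158 → 24 → 16 → 20 → 13 → 5 → 25 → 17 → 29 → 41 → 26 → 20  — not base-6 happy
159: 159 → 29 → 41 → 26 → 20 → 13 → 5 → 25 → 17 → 29  — not base-6 happy
160: 160 → 36 → 1  — base-6 happy
161: 161 → 45 → 11 → 26 → 20 → 13 → 5 → 25 → 17 → 29 → 41 → 26  — not base-6 happy
162: 162 → 25 → 17 → 29 → 41 → 26 → 20 → 13 → 5 → 25  — not base-6 happy
163: 163 → 26 → 20 → 13 → 5 → 25 → 17 → 29 → 41 → 26  — not base-6 happy
base-6 happy: 160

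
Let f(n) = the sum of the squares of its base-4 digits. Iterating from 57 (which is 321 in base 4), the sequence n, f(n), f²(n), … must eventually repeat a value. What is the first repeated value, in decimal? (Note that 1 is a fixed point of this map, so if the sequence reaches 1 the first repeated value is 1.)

57 = (3,2,1)_4 → 3² + 2² + 1² = 9 + 4 + 1 = 14
14 = (3,2)_4 → 3² + 2² = 9 + 4 = 13
13 = (3,1)_4 → 3² + 1² = 9 + 1 = 10
10 = (2,2)_4 → 2² + 2² = 4 + 4 = 8
8 = (2,0)_4 → 2² + 0² = 4 + 0 = 4
4 = (1,0)_4 → 1² + 0² = 1 + 0 = 1  — reached the fixed point 1.
1 → 1, so 1 is the first repeated value.

1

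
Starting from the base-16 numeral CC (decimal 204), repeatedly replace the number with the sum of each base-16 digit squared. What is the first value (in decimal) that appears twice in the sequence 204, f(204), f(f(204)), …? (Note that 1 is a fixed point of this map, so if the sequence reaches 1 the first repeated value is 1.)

169

204 = (12,12)_16 → 288
288 = (1,2,0)_16 → 5
5 = (5)_16 → 25
25 = (1,9)_16 → 82
82 = (5,2)_16 → 29
29 = (1,13)_16 → 170
170 = (10,10)_16 → 200
200 = (12,8)_16 → 208
208 = (13,0)_16 → 169
169 = (10,9)_16 → 181
181 = (11,5)_16 → 146
146 = (9,2)_16 → 85
85 = (5,5)_16 → 50
50 = (3,2)_16 → 13
13 = (13)_16 → 169  — 169 already appeared earlier.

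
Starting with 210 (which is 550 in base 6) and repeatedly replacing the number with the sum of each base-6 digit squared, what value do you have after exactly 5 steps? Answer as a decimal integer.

210 = (5,5,0)_6 → 5² + 5² + 0² = 25 + 25 + 0 = 50
50 = (1,2,2)_6 → 1² + 2² + 2² = 1 + 4 + 4 = 9
9 = (1,3)_6 → 1² + 3² = 1 + 9 = 10
10 = (1,4)_6 → 1² + 4² = 1 + 16 = 17
17 = (2,5)_6 → 2² + 5² = 4 + 25 = 29

29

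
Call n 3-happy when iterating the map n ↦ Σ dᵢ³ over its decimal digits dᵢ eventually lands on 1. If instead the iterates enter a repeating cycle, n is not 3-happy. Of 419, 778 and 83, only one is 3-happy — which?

778

419: 419 → 794 → 1136 → 245 → 197 → 1073 → 371 → 371  — repeats 371 (not 3-happy)
778: 778 → 1198 → 1243 → 100 → 1  — reaches 1 (3-happy)
83: 83 → 539 → 881 → 1025 → 134 → 92 → 737 → 713 → 371 → 371  — repeats 371 (not 3-happy)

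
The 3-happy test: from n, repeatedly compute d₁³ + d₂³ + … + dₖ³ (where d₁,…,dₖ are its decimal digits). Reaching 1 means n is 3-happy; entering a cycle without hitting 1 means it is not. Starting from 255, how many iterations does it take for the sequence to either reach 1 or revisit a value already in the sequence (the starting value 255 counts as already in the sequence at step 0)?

9

255 → 2³ + 5³ + 5³ = 8 + 125 + 125 = 258
258 → 2³ + 5³ + 8³ = 8 + 125 + 512 = 645
645 → 6³ + 4³ + 5³ = 216 + 64 + 125 = 405
405 → 4³ + 0³ + 5³ = 64 + 0 + 125 = 189
189 → 1³ + 8³ + 9³ = 1 + 512 + 729 = 1242
1242 → 1³ + 2³ + 4³ + 2³ = 1 + 8 + 64 + 8 = 81
81 → 8³ + 1³ = 512 + 1 = 513
513 → 5³ + 1³ + 3³ = 125 + 1 + 27 = 153
153 → 1³ + 5³ + 3³ = 1 + 125 + 27 = 153  — 153 repeats.
That took 9 steps.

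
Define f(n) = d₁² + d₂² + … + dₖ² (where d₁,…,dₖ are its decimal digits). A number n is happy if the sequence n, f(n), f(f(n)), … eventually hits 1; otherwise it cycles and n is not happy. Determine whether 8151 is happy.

8151 → 91
91 → 82
82 → 68
68 → 100
100 → 1  — reached 1.

happy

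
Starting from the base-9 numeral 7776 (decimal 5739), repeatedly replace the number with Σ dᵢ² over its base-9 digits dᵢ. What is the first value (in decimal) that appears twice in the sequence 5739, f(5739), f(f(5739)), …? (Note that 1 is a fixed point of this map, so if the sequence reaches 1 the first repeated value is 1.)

65

5739 = (7,7,7,6)_9 → 7² + 7² + 7² + 6² = 49 + 49 + 49 + 36 = 183
183 = (2,2,3)_9 → 2² + 2² + 3² = 4 + 4 + 9 = 17
17 = (1,8)_9 → 1² + 8² = 1 + 64 = 65
65 = (7,2)_9 → 7² + 2² = 49 + 4 = 53
53 = (5,8)_9 → 5² + 8² = 25 + 64 = 89
89 = (1,0,8)_9 → 1² + 0² + 8² = 1 + 0 + 64 = 65  — 65 already appeared earlier.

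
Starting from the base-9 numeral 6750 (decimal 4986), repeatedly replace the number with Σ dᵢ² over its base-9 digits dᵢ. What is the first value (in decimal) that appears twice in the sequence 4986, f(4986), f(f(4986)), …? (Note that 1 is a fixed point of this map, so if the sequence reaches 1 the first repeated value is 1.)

68

4986 = (6,7,5,0)_9 → 6² + 7² + 5² + 0² = 36 + 49 + 25 + 0 = 110
110 = (1,3,2)_9 → 1² + 3² + 2² = 1 + 9 + 4 = 14
14 = (1,5)_9 → 1² + 5² = 1 + 25 = 26
26 = (2,8)_9 → 2² + 8² = 4 + 64 = 68
68 = (7,5)_9 → 7² + 5² = 49 + 25 = 74
74 = (8,2)_9 → 8² + 2² = 64 + 4 = 68  — 68 already appeared earlier.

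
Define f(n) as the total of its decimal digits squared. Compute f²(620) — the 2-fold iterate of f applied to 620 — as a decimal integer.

620 → 6² + 2² + 0² = 36 + 4 + 0 = 40
40 → 4² + 0² = 16 + 0 = 16

16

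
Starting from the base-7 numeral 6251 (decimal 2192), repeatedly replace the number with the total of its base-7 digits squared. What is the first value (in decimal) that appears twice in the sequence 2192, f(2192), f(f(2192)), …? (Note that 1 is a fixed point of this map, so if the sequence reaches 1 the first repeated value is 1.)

2192 = (6,2,5,1)_7 → 6² + 2² + 5² + 1² = 66
66 = (1,2,3)_7 → 1² + 2² + 3² = 14
14 = (2,0)_7 → 2² + 0² = 4
4 = (4)_7 → 4² = 16
16 = (2,2)_7 → 2² + 2² = 8
8 = (1,1)_7 → 1² + 1² = 2
2 = (2)_7 → 2² = 4  — 4 already appeared earlier.

4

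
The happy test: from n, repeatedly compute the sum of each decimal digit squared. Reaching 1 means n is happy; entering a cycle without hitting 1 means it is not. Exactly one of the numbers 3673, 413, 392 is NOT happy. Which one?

3673: 3673 → 103 → 10 → 1  — reaches 1 (happy)
413: 413 → 26 → 40 → 16 → 37 → 58 → 89 → 145 → 42 → 20 → 4 → 16  — repeats 16 (not happy)
392: 392 → 94 → 97 → 130 → 10 → 1  — reaches 1 (happy)

413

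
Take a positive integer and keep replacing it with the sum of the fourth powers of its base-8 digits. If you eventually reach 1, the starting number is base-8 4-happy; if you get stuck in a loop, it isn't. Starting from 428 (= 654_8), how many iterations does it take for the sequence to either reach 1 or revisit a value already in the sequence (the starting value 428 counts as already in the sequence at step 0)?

3

428 = (6,5,4)_8 → 6⁴ + 5⁴ + 4⁴ = 1296 + 625 + 256 = 2177
2177 = (4,2,0,1)_8 → 4⁴ + 2⁴ + 0⁴ + 1⁴ = 256 + 16 + 0 + 1 = 273
273 = (4,2,1)_8 → 4⁴ + 2⁴ + 1⁴ = 256 + 16 + 1 = 273  — 273 repeats.
That took 3 steps.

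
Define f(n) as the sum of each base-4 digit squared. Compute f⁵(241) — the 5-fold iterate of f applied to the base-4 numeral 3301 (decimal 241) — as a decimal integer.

241 = (3,3,0,1)_4 → 3² + 3² + 0² + 1² = 9 + 9 + 0 + 1 = 19
19 = (1,0,3)_4 → 1² + 0² + 3² = 1 + 0 + 9 = 10
10 = (2,2)_4 → 2² + 2² = 4 + 4 = 8
8 = (2,0)_4 → 2² + 0² = 4 + 0 = 4
4 = (1,0)_4 → 1² + 0² = 1 + 0 = 1

1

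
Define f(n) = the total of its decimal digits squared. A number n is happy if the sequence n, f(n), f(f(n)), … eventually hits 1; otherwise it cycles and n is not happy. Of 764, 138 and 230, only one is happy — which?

230

764: 764 → 101 → 2 → 4 → 16 → 37 → 58 → 89 → 145 → 42 → 20 → 4  — repeats 4 (not happy)
138: 138 → 74 → 65 → 61 → 37 → 58 → 89 → 145 → 42 → 20 → 4 → 16 → 37  — repeats 37 (not happy)
230: 230 → 13 → 10 → 1  — reaches 1 (happy)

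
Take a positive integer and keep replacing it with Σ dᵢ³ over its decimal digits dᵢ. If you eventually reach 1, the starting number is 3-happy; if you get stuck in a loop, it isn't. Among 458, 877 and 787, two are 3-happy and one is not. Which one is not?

458: 458 → 701 → 344 → 155 → 251 → 134 → 92 → 737 → 713 → 371 → 371  — repeats 371 (not 3-happy)
877: 877 → 1198 → 1243 → 100 → 1  — reaches 1 (3-happy)
787: 787 → 1198 → 1243 → 100 → 1  — reaches 1 (3-happy)

458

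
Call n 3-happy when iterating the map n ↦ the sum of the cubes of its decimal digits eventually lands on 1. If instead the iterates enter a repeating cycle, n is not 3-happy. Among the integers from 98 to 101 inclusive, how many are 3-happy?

98: 98 → 1241 → 74 → 407 → 407  (repeats 407)
99: 99 → 1458 → 702 → 351 → 153 → 153  (repeats 153)
100: 100 → 1  (reaches 1)
101: 101 → 2 → 8 → 512 → 134 → 92 → 737 → 713 → 371 → 371  (repeats 371)
3-happy: 100

1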